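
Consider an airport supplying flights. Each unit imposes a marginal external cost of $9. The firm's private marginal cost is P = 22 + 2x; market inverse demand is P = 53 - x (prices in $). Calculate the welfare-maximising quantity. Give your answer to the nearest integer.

Social marginal cost = private MC + MEC = 31 + 2x.
Set SMC = demand: 31 + 2x = 53 - x → x* = 7.3333.

x* = 7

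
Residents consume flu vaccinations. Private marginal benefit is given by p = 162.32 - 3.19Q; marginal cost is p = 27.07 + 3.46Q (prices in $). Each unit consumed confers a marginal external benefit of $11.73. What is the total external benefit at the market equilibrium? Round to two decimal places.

Market equilibrium (private): 27.07 + 3.46Q = 162.32 - 3.19Q → Q_m = 20.3383.
Total external benefit = MEB × Q_m = 11.73 × 20.3383 = 238.5683.

$238.57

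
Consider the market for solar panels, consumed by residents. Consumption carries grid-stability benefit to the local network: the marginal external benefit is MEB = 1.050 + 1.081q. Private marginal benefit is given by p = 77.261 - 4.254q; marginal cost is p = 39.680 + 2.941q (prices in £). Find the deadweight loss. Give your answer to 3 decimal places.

Market equilibrium (private): 39.680 + 2.941q = 77.261 - 4.254q → q_m = 5.2232.
Social marginal benefit = demand + MEB = 78.311 - 3.173q.
Set SMB = MC: 78.311 - 3.173q = 39.680 + 2.941q → q* = 6.3184.
Height of the DWL triangle at q_m is SMB(q_m) − MC(q_m) = MEB(q_m) = 6.6963.
DWL = ½ × 1.0952 × 6.6963 = 3.6669.

DWL = £3.667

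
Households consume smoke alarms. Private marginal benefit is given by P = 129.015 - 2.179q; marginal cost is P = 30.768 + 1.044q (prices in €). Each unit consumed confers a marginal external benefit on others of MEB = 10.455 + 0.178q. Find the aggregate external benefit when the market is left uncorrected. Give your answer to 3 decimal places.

€401.401

Market equilibrium (private): 30.768 + 1.044q = 129.015 - 2.179q → q_m = 30.4831.
Total external benefit = ∫₀^{q_m} (10.455 + 0.178q) dq = 10.455×30.4831 + ½×0.178×30.4831² = 401.4013.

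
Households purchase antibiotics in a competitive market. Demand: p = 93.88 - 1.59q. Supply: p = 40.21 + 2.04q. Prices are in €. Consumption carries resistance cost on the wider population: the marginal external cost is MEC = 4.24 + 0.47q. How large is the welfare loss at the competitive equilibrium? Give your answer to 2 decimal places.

DWL = €15.27

Market equilibrium (private): 40.21 + 2.04q = 93.88 - 1.59q → q_m = 14.7851.
Social marginal benefit = demand − MEC = 89.64 - 2.06q.
Set SMB = MC: 89.64 - 2.06q = 40.21 + 2.04q → q* = 12.0561.
The loss is the area between SMB and MC from q* to q_m; with linear curves that's a triangle of height MEC(q_m).
DWL = ½ × 2.7290 × 11.1890 = 15.2674.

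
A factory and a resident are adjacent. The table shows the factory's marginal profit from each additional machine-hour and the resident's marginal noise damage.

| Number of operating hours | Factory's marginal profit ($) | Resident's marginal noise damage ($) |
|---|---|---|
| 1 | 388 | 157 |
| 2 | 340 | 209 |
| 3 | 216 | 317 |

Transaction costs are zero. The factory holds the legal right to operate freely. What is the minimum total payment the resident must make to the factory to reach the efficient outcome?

$216

Left alone the factory would choose level 3 (marginal profit stays positive).
Efficient level: k* = 2 (marginal profit ≥ marginal noise damage through 2).
The resident must at least cover the factory's forgone profit from cutting 3→2: 216 = 216.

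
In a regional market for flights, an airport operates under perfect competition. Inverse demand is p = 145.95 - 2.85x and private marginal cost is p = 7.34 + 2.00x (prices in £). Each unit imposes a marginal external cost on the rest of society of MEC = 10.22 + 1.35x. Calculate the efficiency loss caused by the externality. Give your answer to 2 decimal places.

DWL = £192.07

Market equilibrium (private): 7.34 + 2.00x = 145.95 - 2.85x → x_m = 28.5794.
Social marginal cost = private MC + MEC = 17.56 + 3.35x.
Set SMC = demand: 17.56 + 3.35x = 145.95 - 2.85x → x* = 20.7081.
The loss is the area between SMC and demand from x* to x_m; with linear curves that's a triangle of height MEC(x_m).
DWL = ½ × 7.8713 × 48.8022 = 192.0684.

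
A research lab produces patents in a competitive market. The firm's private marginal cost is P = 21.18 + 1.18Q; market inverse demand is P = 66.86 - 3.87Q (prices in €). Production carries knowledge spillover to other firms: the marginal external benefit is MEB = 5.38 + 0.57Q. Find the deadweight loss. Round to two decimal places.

Market equilibrium (private): 21.18 + 1.18Q = 66.86 - 3.87Q → Q_m = 9.0455.
Social marginal cost = private MC − MEB = 15.80 + 0.61Q.
Set SMC = demand: 15.80 + 0.61Q = 66.86 - 3.87Q → Q* = 11.3973.
The welfare-loss triangle has base |Q_m − Q*| and height MEB(Q_m) (the vertical gap between SMC and demand is zero at Q* and MEB at Q_m).
DWL = ½ × 2.3518 × 10.5360 = 12.3893.

DWL = €12.39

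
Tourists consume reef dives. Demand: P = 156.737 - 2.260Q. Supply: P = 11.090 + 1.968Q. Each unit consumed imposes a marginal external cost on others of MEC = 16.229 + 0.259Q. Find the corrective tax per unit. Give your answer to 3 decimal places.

Social marginal benefit = demand − MEC = 140.508 - 2.519Q.
Set SMB = MC: 140.508 - 2.519Q = 11.090 + 1.968Q → Q* = 28.8429.
The Pigouvian tax equals MEC at Q*: 16.229 + 0.259×28.8429 = 23.6993.

tax = 23.699 per unit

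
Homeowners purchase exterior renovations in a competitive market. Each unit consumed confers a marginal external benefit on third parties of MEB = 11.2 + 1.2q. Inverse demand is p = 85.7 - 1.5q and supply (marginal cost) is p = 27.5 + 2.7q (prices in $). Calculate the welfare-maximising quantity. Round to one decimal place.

q* = 23.1

Social marginal benefit = demand + MEB = 96.9 - 0.3q.
Set SMB = MC: 96.9 - 0.3q = 27.5 + 2.7q → q* = 23.1333.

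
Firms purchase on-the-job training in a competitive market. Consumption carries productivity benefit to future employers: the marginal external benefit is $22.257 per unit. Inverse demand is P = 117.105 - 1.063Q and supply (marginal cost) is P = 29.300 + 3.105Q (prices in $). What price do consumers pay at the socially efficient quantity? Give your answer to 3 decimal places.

P = $89.035

Social marginal benefit = demand + MEB = 139.362 - 1.063Q.
Set SMB = MC: 139.362 - 1.063Q = 29.300 + 3.105Q → Q* = 26.4064.
Consumer price on the demand curve at Q*: 117.105 − 1.063×26.4064 = 89.0350.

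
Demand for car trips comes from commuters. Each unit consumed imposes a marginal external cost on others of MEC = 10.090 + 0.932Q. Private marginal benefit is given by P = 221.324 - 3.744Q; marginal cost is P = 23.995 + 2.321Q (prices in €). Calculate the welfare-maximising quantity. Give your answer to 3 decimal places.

Social marginal benefit = demand − MEC = 211.234 - 4.676Q.
Set SMB = MC: 211.234 - 4.676Q = 23.995 + 2.321Q → Q* = 26.7599.

Q* = 26.760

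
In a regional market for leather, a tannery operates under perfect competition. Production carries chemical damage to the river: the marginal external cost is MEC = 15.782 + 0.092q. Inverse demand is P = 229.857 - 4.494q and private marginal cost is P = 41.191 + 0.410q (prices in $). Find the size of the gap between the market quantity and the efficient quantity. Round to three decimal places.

Market equilibrium (private): 41.191 + 0.410q = 229.857 - 4.494q → q_m = 38.4719.
Social marginal cost = private MC + MEC = 56.973 + 0.502q.
Set SMC = demand: 56.973 + 0.502q = 229.857 - 4.494q → q* = 34.6045.
Gap = |38.4719 − 34.6045| = 3.8674.

3.867 units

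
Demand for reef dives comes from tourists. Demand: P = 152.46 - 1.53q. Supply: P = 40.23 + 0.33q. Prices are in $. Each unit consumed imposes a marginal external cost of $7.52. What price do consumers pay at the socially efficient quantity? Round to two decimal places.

Social marginal benefit = demand − MEC = 144.94 - 1.53q.
Set SMB = MC: 144.94 - 1.53q = 40.23 + 0.33q → q* = 56.2957.
Consumer price on the demand curve at q*: 152.46 − 1.53×56.2957 = 66.3276.

P = $66.33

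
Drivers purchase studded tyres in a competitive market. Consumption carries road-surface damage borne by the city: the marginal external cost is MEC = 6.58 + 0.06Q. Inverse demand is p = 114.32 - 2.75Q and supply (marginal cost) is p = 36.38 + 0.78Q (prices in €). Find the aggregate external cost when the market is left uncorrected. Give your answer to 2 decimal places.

€159.91

Market equilibrium (private): 36.38 + 0.78Q = 114.32 - 2.75Q → Q_m = 22.0793.
Total external cost = ∫₀^{Q_m} (6.58 + 0.06Q) dQ = 6.58×22.0793 + ½×0.06×22.0793² = 159.9067.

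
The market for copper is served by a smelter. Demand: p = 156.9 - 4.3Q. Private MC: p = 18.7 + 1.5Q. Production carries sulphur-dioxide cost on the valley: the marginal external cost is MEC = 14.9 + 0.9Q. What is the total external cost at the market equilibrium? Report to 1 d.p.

610.5

Market equilibrium (private): 18.7 + 1.5Q = 156.9 - 4.3Q → Q_m = 23.8276.
Total external cost = ∫₀^{Q_m} (14.9 + 0.9Q) dQ = 14.9×23.8276 + ½×0.9×23.8276² = 610.5208.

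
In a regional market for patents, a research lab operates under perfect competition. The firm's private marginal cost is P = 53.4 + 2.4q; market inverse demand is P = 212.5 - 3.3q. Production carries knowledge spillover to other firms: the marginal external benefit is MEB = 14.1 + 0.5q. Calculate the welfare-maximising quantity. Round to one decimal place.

q* = 33.3

Social marginal cost = private MC − MEB = 39.3 + 1.9q.
Set SMC = demand: 39.3 + 1.9q = 212.5 - 3.3q → q* = 33.3077.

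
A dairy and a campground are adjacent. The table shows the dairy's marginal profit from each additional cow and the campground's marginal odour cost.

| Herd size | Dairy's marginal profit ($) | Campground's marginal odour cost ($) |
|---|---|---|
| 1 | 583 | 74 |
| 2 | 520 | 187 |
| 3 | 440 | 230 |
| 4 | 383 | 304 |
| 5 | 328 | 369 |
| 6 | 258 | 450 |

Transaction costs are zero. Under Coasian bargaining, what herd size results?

Bargaining reaches the level where marginal profit last exceeds marginal odour cost.
That holds through level 4 (383 ≥ 304) but not at 5 (328 < 369).

4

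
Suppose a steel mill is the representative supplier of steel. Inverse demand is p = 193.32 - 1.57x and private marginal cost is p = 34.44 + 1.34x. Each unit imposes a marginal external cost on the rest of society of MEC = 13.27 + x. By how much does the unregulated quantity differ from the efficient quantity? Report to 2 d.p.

Market equilibrium (private): 34.44 + 1.34x = 193.32 - 1.57x → x_m = 54.5979.
Social marginal cost = private MC + MEC = 47.71 + 2.34x.
Set SMC = demand: 47.71 + 2.34x = 193.32 - 1.57x → x* = 37.2404.
Gap = |54.5979 − 37.2404| = 17.3575.

17.36 units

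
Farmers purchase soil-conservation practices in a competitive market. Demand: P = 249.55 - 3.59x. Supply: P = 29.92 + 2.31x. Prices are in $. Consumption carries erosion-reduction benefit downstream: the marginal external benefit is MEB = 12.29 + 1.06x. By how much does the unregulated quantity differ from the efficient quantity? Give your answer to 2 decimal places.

Market equilibrium (private): 29.92 + 2.31x = 249.55 - 3.59x → x_m = 37.2254.
Social marginal benefit = demand + MEB = 261.84 - 2.53x.
Set SMB = MC: 261.84 - 2.53x = 29.92 + 2.31x → x* = 47.9174.
Gap = |37.2254 − 47.9174| = 10.6920.

10.69 units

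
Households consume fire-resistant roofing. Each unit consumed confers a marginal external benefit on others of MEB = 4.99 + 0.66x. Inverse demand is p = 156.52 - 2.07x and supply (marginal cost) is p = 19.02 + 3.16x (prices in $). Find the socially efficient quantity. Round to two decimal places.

x* = 31.18

Social marginal benefit = demand + MEB = 161.51 - 1.41x.
Set SMB = MC: 161.51 - 1.41x = 19.02 + 3.16x → x* = 31.1794.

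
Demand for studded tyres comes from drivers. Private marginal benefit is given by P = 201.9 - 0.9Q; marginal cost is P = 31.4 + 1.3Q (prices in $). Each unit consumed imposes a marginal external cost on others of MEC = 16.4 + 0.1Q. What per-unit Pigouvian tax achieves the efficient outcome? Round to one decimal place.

Social marginal benefit = demand − MEC = 185.5 - Q.
Set SMB = MC: 185.5 - Q = 31.4 + 1.3Q → Q* = 67.0000.
The Pigouvian tax equals MEC at Q*: 16.4 + 0.1×67.0000 = 23.1000.

tax = $23.1 per unit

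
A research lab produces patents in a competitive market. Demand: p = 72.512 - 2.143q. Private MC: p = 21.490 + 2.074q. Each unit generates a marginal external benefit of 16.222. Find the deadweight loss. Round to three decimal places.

Market equilibrium (private): 21.490 + 2.074q = 72.512 - 2.143q → q_m = 12.0991.
Social marginal cost = private MC − MEB = 5.268 + 2.074q.
Set SMC = demand: 5.268 + 2.074q = 72.512 - 2.143q → q* = 15.9459.
The loss is the area between SMC and demand from q* to q_m; with linear curves that's a triangle of height MEB(q_m).
DWL = ½ × 3.8468 × 16.2220 = 31.2014.

DWL = 31.201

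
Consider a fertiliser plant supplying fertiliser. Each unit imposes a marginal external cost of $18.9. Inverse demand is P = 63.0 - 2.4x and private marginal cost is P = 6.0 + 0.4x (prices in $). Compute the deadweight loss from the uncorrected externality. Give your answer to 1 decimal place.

Market equilibrium (private): 6.0 + 0.4x = 63.0 - 2.4x → x_m = 20.3571.
Social marginal cost = private MC + MEC = 24.9 + 0.4x.
Set SMC = demand: 24.9 + 0.4x = 63.0 - 2.4x → x* = 13.6071.
Between x* and x_m the wedge SMC − demand runs linearly from 0 to MEC(x_m), so the loss is a triangle.
DWL = ½ × 6.7500 × 18.9000 = 63.7875.

DWL = $63.8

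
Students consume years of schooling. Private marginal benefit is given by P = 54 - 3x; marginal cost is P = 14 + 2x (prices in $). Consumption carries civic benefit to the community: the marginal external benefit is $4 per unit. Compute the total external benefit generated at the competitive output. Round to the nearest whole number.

Market equilibrium (private): 14 + 2x = 54 - 3x → x_m = 8.0000.
Total external benefit = MEB × x_m = 4 × 8.0000 = 32.0000.

$32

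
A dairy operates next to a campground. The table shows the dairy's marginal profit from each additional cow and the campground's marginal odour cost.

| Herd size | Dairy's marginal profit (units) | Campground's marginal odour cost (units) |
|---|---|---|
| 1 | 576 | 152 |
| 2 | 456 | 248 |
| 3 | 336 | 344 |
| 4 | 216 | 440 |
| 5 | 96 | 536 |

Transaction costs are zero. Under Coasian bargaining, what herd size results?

Bargaining reaches the level where marginal profit last exceeds marginal odour cost.
That holds through level 2 (456 ≥ 248) but not at 3 (336 < 344).

2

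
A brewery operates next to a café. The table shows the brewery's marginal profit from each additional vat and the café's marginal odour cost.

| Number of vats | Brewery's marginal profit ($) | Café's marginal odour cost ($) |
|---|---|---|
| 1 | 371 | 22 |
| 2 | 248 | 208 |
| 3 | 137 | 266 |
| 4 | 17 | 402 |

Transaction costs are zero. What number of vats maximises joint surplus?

2

Bargaining reaches the level where marginal profit last exceeds marginal odour cost.
That holds through level 2 (248 ≥ 208) but not at 3 (137 < 266).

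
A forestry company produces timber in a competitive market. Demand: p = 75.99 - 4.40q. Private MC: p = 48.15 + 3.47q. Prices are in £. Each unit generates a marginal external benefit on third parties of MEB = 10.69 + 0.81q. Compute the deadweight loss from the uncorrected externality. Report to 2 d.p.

DWL = £13.01

Market equilibrium (private): 48.15 + 3.47q = 75.99 - 4.40q → q_m = 3.5375.
Social marginal cost = private MC − MEB = 37.46 + 2.66q.
Set SMC = demand: 37.46 + 2.66q = 75.99 - 4.40q → q* = 5.4575.
Height of the DWL triangle at q_m is demand(q_m) − SMC(q_m) = MEB(q_m) = 13.5554.
DWL = ½ × 1.9200 × 13.5554 = 13.0132.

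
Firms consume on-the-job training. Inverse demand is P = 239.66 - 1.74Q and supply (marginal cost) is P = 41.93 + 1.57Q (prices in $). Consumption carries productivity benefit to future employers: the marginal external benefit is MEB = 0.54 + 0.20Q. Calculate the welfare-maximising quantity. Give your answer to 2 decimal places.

Q* = 63.75

Social marginal benefit = demand + MEB = 240.20 - 1.54Q.
Set SMB = MC: 240.20 - 1.54Q = 41.93 + 1.57Q → Q* = 63.7524.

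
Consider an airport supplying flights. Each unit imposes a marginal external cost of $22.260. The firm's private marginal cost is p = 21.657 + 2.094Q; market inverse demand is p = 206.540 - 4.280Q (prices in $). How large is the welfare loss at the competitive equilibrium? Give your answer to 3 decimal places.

Market equilibrium (private): 21.657 + 2.094Q = 206.540 - 4.280Q → Q_m = 29.0058.
Social marginal cost = private MC + MEC = 43.917 + 2.094Q.
Set SMC = demand: 43.917 + 2.094Q = 206.540 - 4.280Q → Q* = 25.5135.
The welfare-loss triangle has base |Q_m − Q*| and height MEC(Q_m) (the vertical gap between SMC and demand is zero at Q* and MEC at Q_m).
DWL = ½ × 3.4923 × 22.2600 = 38.8693.

DWL = $38.869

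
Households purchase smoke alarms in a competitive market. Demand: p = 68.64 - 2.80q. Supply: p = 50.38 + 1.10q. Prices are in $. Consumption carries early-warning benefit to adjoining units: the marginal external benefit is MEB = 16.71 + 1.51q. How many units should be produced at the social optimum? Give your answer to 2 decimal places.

Social marginal benefit = demand + MEB = 85.35 - 1.29q.
Set SMB = MC: 85.35 - 1.29q = 50.38 + 1.10q → q* = 14.6318.

q* = 14.63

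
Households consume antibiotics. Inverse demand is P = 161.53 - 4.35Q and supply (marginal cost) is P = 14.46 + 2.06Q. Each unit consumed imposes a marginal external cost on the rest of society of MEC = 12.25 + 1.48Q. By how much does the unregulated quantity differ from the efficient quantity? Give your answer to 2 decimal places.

Market equilibrium (private): 14.46 + 2.06Q = 161.53 - 4.35Q → Q_m = 22.9438.
Social marginal benefit = demand − MEC = 149.28 - 5.83Q.
Set SMB = MC: 149.28 - 5.83Q = 14.46 + 2.06Q → Q* = 17.0875.
Gap = |22.9438 − 17.0875| = 5.8563.

5.86 units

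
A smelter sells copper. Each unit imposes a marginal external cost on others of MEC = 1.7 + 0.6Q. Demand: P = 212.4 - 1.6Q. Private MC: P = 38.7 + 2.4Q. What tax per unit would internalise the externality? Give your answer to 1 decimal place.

Social marginal cost = private MC + MEC = 40.4 + 3.0Q.
Set SMC = demand: 40.4 + 3.0Q = 212.4 - 1.6Q → Q* = 37.3913.
The Pigouvian tax equals MEC at Q*: 1.7 + 0.6×37.3913 = 24.1348.

tax = 24.1 per unit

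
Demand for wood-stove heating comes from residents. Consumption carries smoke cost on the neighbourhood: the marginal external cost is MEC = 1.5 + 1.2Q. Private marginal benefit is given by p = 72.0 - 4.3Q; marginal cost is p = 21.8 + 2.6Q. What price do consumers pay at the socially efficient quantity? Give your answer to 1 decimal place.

P = 46.1

Social marginal benefit = demand − MEC = 70.5 - 5.5Q.
Set SMB = MC: 70.5 - 5.5Q = 21.8 + 2.6Q → Q* = 6.0123.
Consumer price on the demand curve at Q*: 72.0 − 4.3×6.0123 = 46.1471.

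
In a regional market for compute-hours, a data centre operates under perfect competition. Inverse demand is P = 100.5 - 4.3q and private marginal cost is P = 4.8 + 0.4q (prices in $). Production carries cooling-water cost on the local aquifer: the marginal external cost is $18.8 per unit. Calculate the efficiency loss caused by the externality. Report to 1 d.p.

DWL = $37.6

Market equilibrium (private): 4.8 + 0.4q = 100.5 - 4.3q → q_m = 20.3617.
Social marginal cost = private MC + MEC = 23.6 + 0.4q.
Set SMC = demand: 23.6 + 0.4q = 100.5 - 4.3q → q* = 16.3617.
The welfare-loss triangle has base |q_m − q*| and height MEC(q_m) (the vertical gap between SMC and demand is zero at q* and MEC at q_m).
DWL = ½ × 4.0000 × 18.8000 = 37.6000.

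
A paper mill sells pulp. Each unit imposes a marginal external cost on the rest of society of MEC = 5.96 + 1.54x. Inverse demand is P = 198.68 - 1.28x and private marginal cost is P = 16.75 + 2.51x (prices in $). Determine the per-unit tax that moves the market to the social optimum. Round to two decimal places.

tax = $56.80 per unit

Social marginal cost = private MC + MEC = 22.71 + 4.05x.
Set SMC = demand: 22.71 + 4.05x = 198.68 - 1.28x → x* = 33.0150.
The Pigouvian tax equals MEC at x*: 5.96 + 1.54×33.0150 = 56.8031.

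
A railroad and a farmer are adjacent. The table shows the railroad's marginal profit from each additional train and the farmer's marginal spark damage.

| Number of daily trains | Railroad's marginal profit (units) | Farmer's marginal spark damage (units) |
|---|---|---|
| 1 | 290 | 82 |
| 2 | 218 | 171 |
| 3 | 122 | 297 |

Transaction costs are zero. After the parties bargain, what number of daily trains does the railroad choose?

Bargaining reaches the level where marginal profit last exceeds marginal spark damage.
That holds through level 2 (218 ≥ 171) but not at 3 (122 < 297).

2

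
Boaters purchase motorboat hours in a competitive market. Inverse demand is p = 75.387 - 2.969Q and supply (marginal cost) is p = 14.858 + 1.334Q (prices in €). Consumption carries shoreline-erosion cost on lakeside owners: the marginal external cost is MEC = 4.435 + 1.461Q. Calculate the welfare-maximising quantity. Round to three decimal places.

Q* = 9.732

Social marginal benefit = demand − MEC = 70.952 - 4.430Q.
Set SMB = MC: 70.952 - 4.430Q = 14.858 + 1.334Q → Q* = 9.7318.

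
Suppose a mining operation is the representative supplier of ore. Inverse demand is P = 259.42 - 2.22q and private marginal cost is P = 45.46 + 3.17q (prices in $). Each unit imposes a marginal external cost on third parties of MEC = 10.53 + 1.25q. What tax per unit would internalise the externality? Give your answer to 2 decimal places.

Social marginal cost = private MC + MEC = 55.99 + 4.42q.
Set SMC = demand: 55.99 + 4.42q = 259.42 - 2.22q → q* = 30.6370.
The Pigouvian tax equals MEC at q*: 10.53 + 1.25×30.6370 = 48.8263.

tax = $48.83 per unit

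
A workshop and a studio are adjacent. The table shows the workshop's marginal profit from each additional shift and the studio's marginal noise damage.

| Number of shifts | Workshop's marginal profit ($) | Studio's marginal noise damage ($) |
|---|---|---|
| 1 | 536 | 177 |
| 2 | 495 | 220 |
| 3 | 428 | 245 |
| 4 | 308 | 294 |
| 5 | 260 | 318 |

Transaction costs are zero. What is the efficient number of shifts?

Bargaining reaches the level where marginal profit last exceeds marginal noise damage.
That holds through level 4 (308 ≥ 294) but not at 5 (260 < 318).

4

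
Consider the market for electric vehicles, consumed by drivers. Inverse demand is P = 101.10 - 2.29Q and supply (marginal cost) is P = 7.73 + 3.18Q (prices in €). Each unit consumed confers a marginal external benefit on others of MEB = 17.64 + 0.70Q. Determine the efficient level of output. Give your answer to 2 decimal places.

Q* = 23.27

Social marginal benefit = demand + MEB = 118.74 - 1.59Q.
Set SMB = MC: 118.74 - 1.59Q = 7.73 + 3.18Q → Q* = 23.2725.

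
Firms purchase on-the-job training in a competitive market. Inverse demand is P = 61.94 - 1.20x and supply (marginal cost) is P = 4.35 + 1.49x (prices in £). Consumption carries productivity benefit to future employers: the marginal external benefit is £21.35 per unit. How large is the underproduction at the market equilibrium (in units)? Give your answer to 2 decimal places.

7.94 units

Market equilibrium (private): 4.35 + 1.49x = 61.94 - 1.20x → x_m = 21.4089.
Social marginal benefit = demand + MEB = 83.29 - 1.20x.
Set SMB = MC: 83.29 - 1.20x = 4.35 + 1.49x → x* = 29.3457.
Gap = |21.4089 − 29.3457| = 7.9368.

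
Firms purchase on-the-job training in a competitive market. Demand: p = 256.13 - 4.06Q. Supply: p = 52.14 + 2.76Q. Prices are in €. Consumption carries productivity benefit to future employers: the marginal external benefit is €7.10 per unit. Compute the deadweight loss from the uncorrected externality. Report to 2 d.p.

Market equilibrium (private): 52.14 + 2.76Q = 256.13 - 4.06Q → Q_m = 29.9106.
Social marginal benefit = demand + MEB = 263.23 - 4.06Q.
Set SMB = MC: 263.23 - 4.06Q = 52.14 + 2.76Q → Q* = 30.9516.
Between Q* and Q_m the wedge SMB − MC runs linearly from 0 to MEB(Q_m), so the loss is a triangle.
DWL = ½ × 1.0410 × 7.1000 = 3.6956.

DWL = €3.70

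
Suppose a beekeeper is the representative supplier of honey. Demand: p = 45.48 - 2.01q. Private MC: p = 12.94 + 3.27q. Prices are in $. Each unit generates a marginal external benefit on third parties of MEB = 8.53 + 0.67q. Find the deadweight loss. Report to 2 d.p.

Market equilibrium (private): 12.94 + 3.27q = 45.48 - 2.01q → q_m = 6.1629.
Social marginal cost = private MC − MEB = 4.41 + 2.60q.
Set SMC = demand: 4.41 + 2.60q = 45.48 - 2.01q → q* = 8.9089.
Between q* and q_m the wedge demand − SMC runs linearly from 0 to MEB(q_m), so the loss is a triangle.
DWL = ½ × 2.7460 × 12.6591 = 17.3809.

DWL = $17.38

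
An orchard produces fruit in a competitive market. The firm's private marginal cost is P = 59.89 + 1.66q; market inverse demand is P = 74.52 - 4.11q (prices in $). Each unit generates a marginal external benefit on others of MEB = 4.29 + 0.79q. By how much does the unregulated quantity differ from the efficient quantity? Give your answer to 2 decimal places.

1.26 units

Market equilibrium (private): 59.89 + 1.66q = 74.52 - 4.11q → q_m = 2.5355.
Social marginal cost = private MC − MEB = 55.60 + 0.87q.
Set SMC = demand: 55.60 + 0.87q = 74.52 - 4.11q → q* = 3.7992.
Gap = |2.5355 − 3.7992| = 1.2637.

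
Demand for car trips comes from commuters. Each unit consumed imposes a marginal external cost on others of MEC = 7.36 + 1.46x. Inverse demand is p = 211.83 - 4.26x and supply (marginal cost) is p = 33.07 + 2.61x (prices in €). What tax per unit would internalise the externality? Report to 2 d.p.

Social marginal benefit = demand − MEC = 204.47 - 5.72x.
Set SMB = MC: 204.47 - 5.72x = 33.07 + 2.61x → x* = 20.5762.
The Pigouvian tax equals MEC at x*: 7.36 + 1.46×20.5762 = 37.4013.

tax = €37.40 per unit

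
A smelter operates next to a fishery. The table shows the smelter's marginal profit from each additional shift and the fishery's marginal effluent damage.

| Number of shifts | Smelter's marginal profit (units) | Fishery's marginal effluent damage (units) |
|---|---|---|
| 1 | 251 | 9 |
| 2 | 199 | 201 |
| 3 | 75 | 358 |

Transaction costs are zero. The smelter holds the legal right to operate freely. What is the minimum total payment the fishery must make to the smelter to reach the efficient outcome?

274

Left alone the smelter would choose level 3 (marginal profit stays positive).
Efficient level: k* = 1 (marginal profit ≥ marginal effluent damage through 1).
The fishery must at least cover the smelter's forgone profit from cutting 3→1: 199 + 75 = 274.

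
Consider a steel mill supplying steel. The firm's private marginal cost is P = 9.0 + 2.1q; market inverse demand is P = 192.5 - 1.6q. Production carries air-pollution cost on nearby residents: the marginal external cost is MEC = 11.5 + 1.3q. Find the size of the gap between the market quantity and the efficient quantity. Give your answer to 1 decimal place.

15.2 units

Market equilibrium (private): 9.0 + 2.1q = 192.5 - 1.6q → q_m = 49.5946.
Social marginal cost = private MC + MEC = 20.5 + 3.4q.
Set SMC = demand: 20.5 + 3.4q = 192.5 - 1.6q → q* = 34.4000.
Gap = |49.5946 − 34.4000| = 15.1946.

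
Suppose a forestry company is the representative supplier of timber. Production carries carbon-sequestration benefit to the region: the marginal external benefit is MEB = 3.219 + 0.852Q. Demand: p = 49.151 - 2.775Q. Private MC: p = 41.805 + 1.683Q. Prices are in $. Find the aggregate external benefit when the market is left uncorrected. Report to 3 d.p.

$6.461

Market equilibrium (private): 41.805 + 1.683Q = 49.151 - 2.775Q → Q_m = 1.6478.
Total external benefit = ∫₀^{Q_m} (3.219 + 0.852Q) dQ = 3.219×1.6478 + ½×0.852×1.6478² = 6.4610.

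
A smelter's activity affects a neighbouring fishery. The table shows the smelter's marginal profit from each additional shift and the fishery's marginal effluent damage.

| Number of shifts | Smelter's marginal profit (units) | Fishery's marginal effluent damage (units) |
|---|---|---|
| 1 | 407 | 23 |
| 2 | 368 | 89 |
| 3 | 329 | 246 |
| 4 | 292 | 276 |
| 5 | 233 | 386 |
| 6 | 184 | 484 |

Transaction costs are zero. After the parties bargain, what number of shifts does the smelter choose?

4

Bargaining reaches the level where marginal profit last exceeds marginal effluent damage.
That holds through level 4 (292 ≥ 276) but not at 5 (233 < 386).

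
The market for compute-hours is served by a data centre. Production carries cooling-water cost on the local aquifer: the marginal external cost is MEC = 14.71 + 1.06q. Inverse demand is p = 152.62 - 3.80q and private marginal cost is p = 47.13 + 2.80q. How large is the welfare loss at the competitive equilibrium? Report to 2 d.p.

DWL = 65.40

Market equilibrium (private): 47.13 + 2.80q = 152.62 - 3.80q → q_m = 15.9833.
Social marginal cost = private MC + MEC = 61.84 + 3.86q.
Set SMC = demand: 61.84 + 3.86q = 152.62 - 3.80q → q* = 11.8512.
Between q* and q_m the wedge SMC − demand runs linearly from 0 to MEC(q_m), so the loss is a triangle.
DWL = ½ × 4.1321 × 31.6523 = 65.3952.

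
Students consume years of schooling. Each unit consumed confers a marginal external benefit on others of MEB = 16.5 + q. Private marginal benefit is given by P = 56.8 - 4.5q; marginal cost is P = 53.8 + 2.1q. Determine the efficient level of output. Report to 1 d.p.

Social marginal benefit = demand + MEB = 73.3 - 3.5q.
Set SMB = MC: 73.3 - 3.5q = 53.8 + 2.1q → q* = 3.4821.

q* = 3.5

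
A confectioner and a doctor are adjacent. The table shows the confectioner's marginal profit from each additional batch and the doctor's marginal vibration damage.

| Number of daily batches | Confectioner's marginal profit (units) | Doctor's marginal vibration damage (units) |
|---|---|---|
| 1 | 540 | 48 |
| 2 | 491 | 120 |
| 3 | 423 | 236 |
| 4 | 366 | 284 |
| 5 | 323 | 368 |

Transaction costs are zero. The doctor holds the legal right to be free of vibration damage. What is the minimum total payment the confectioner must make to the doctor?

688

Efficient level: marginal profit ≥ marginal vibration damage through level 4, so k* = 4.
With the doctor holding the right, the confectioner must at least compensate total damage at k*: 48 + 120 + 236 + 284 = 688.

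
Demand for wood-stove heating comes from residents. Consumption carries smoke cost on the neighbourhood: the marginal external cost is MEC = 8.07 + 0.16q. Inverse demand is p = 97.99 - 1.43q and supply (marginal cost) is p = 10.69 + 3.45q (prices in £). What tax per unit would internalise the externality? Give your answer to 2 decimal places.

Social marginal benefit = demand − MEC = 89.92 - 1.59q.
Set SMB = MC: 89.92 - 1.59q = 10.69 + 3.45q → q* = 15.7202.
The Pigouvian tax equals MEC at q*: 8.07 + 0.16×15.7202 = 10.5852.

tax = £10.59 per unit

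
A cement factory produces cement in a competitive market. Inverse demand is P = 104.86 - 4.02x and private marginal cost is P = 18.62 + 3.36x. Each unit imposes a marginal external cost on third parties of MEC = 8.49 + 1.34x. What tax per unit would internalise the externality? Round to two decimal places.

Social marginal cost = private MC + MEC = 27.11 + 4.70x.
Set SMC = demand: 27.11 + 4.70x = 104.86 - 4.02x → x* = 8.9163.
The Pigouvian tax equals MEC at x*: 8.49 + 1.34×8.9163 = 20.4378.

tax = 20.44 per unit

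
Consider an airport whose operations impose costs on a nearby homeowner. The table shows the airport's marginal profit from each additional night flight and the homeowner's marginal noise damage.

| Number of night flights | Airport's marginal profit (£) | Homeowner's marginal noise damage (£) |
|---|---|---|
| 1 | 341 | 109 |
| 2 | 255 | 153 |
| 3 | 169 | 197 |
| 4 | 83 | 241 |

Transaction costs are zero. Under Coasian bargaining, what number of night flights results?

Bargaining reaches the level where marginal profit last exceeds marginal noise damage.
That holds through level 2 (255 ≥ 153) but not at 3 (169 < 197).

2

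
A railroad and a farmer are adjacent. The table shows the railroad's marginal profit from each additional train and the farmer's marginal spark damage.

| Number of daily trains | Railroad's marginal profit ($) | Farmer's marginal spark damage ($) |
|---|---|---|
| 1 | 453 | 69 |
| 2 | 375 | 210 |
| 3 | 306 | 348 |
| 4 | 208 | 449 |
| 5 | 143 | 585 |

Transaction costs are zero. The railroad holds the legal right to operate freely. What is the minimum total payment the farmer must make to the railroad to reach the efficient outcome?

$657

Left alone the railroad would choose level 5 (marginal profit stays positive).
Efficient level: k* = 2 (marginal profit ≥ marginal spark damage through 2).
The farmer must at least cover the railroad's forgone profit from cutting 5→2: 306 + 208 + 143 = 657.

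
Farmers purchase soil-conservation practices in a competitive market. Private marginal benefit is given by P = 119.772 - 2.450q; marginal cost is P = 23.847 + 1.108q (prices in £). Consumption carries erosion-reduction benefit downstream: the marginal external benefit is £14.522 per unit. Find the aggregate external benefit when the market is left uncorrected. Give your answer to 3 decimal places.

Market equilibrium (private): 23.847 + 1.108q = 119.772 - 2.450q → q_m = 26.9604.
Total external benefit = MEB × q_m = 14.522 × 26.9604 = 391.5189.

£391.519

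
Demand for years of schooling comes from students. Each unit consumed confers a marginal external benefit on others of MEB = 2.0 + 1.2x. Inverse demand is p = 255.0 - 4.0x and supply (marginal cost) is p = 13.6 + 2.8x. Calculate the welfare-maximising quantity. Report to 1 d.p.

Social marginal benefit = demand + MEB = 257.0 - 2.8x.
Set SMB = MC: 257.0 - 2.8x = 13.6 + 2.8x → x* = 43.4643.

x* = 43.5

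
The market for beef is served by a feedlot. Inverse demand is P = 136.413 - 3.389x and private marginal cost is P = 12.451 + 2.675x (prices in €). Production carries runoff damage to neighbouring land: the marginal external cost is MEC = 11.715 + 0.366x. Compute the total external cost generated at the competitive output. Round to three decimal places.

Market equilibrium (private): 12.451 + 2.675x = 136.413 - 3.389x → x_m = 20.4423.
Total external cost = ∫₀^{x_m} (11.715 + 0.366x) dx = 11.715×20.4423 + ½×0.366×20.4423² = 315.9550.

€315.955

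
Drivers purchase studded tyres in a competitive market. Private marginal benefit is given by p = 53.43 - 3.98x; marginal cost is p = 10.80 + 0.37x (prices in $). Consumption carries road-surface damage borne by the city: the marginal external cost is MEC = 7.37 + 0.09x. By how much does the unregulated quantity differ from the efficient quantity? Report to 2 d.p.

Market equilibrium (private): 10.80 + 0.37x = 53.43 - 3.98x → x_m = 9.8000.
Social marginal benefit = demand − MEC = 46.06 - 4.07x.
Set SMB = MC: 46.06 - 4.07x = 10.80 + 0.37x → x* = 7.9414.
Gap = |9.8000 − 7.9414| = 1.8586.

1.86 units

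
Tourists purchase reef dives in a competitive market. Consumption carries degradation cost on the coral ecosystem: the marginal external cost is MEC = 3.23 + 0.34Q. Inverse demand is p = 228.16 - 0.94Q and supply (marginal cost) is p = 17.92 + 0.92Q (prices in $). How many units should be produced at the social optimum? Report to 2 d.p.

Social marginal benefit = demand − MEC = 224.93 - 1.28Q.
Set SMB = MC: 224.93 - 1.28Q = 17.92 + 0.92Q → Q* = 94.0955.

Q* = 94.10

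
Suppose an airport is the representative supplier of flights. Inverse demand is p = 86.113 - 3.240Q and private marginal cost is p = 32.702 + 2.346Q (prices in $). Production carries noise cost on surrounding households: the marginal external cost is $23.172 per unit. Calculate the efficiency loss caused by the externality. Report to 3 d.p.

DWL = $48.061

Market equilibrium (private): 32.702 + 2.346Q = 86.113 - 3.240Q → Q_m = 9.5616.
Social marginal cost = private MC + MEC = 55.874 + 2.346Q.
Set SMC = demand: 55.874 + 2.346Q = 86.113 - 3.240Q → Q* = 5.4134.
Height of the DWL triangle at Q_m is SMC(Q_m) − demand(Q_m) = MEC(Q_m) = 23.1720.
DWL = ½ × 4.1482 × 23.1720 = 48.0610.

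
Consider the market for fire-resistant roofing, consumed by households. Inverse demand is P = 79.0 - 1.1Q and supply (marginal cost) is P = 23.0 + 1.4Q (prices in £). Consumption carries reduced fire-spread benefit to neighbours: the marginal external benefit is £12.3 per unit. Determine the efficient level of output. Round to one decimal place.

Q* = 27.3

Social marginal benefit = demand + MEB = 91.3 - 1.1Q.
Set SMB = MC: 91.3 - 1.1Q = 23.0 + 1.4Q → Q* = 27.3200.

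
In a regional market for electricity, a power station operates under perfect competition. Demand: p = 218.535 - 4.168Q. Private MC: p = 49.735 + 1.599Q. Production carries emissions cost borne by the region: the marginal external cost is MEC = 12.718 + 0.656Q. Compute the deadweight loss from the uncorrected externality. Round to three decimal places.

DWL = 79.311

Market equilibrium (private): 49.735 + 1.599Q = 218.535 - 4.168Q → Q_m = 29.2700.
Social marginal cost = private MC + MEC = 62.453 + 2.255Q.
Set SMC = demand: 62.453 + 2.255Q = 218.535 - 4.168Q → Q* = 24.3005.
Height of the DWL triangle at Q_m is SMC(Q_m) − demand(Q_m) = MEC(Q_m) = 31.9191.
DWL = ½ × 4.9695 × 31.9191 = 79.3110.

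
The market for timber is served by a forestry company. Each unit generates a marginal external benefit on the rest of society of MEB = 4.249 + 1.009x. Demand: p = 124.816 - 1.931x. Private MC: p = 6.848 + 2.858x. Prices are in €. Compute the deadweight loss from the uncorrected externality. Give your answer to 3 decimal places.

DWL = €112.041

Market equilibrium (private): 6.848 + 2.858x = 124.816 - 1.931x → x_m = 24.6331.
Social marginal cost = private MC − MEB = 2.599 + 1.849x.
Set SMC = demand: 2.599 + 1.849x = 124.816 - 1.931x → x* = 32.3325.
Height of the DWL triangle at x_m is demand(x_m) − SMC(x_m) = MEB(x_m) = 29.1038.
DWL = ½ × 7.6994 × 29.1038 = 112.0409.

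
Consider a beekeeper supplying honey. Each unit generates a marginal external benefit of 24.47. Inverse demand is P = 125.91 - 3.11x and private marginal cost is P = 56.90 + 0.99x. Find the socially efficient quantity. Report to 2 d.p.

Social marginal cost = private MC − MEB = 32.43 + 0.99x.
Set SMC = demand: 32.43 + 0.99x = 125.91 - 3.11x → x* = 22.8000.

x* = 22.80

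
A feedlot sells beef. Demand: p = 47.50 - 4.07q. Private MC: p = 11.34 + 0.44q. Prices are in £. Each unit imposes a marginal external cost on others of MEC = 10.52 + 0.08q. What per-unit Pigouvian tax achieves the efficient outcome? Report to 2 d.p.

Social marginal cost = private MC + MEC = 21.86 + 0.52q.
Set SMC = demand: 21.86 + 0.52q = 47.50 - 4.07q → q* = 5.5861.
The Pigouvian tax equals MEC at q*: 10.52 + 0.08×5.5861 = 10.9669.

tax = £10.97 per unit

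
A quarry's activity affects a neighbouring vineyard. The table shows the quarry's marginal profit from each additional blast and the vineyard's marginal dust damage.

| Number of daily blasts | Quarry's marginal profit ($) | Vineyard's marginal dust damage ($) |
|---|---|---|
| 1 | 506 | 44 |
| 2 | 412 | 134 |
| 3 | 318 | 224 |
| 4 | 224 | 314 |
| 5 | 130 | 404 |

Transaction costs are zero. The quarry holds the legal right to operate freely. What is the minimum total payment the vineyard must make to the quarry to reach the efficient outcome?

$354

Left alone the quarry would choose level 5 (marginal profit stays positive).
Efficient level: k* = 3 (marginal profit ≥ marginal dust damage through 3).
The vineyard must at least cover the quarry's forgone profit from cutting 5→3: 224 + 130 = 354.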